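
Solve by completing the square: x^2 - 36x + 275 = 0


Start: x^2 - 36x + 275 = 0
Move constant: x^2 - 36x = -275
Half of -36 is -18, squared is 324
Add 324 to both sides: x^2 - 36x + 324 = 49
(x - 18)^2 = 49
x - 18 = ±7
x = 18 + 7 = 25 or x = 18 - 7 = 11

x = 11, x = 25


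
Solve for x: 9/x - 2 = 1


Subtract -2 from both sides: 9/x = 3
Multiply both sides by x: 9 = 3 * x
Divide by 3: x = 3

x = 3


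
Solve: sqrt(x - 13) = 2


Square both sides: x - 13 = 2^2 = 4
x = 4 + 13 = 17
x = 17
Check: sqrt(1*17 - 13) = sqrt(4) = 2 ✓

x = 17


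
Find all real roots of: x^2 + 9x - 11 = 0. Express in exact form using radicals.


Using the quadratic formula: x = (-b ± sqrt(b^2 - 4ac)) / (2a)
Here a = 1, b = 9, c = -11
Discriminant = b^2 - 4ac = 9^2 - 4(1)(-11) = 81 + 44 = 125
Since discriminant = 125 > 0, there are two real roots.
x = (-9 ± 5*sqrt(5)) / 2
Numerically: x ≈ 1.0902 or x ≈ -10.0902

x = (-9 + 5*sqrt(5)) / 2 or x = (-9 - 5*sqrt(5)) / 2


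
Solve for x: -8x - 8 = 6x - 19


Starting with: -8x - 8 = 6x - 19
Move all x terms to left: (-8 - 6)x = -19 + 8
Simplify: -14x = -11
Divide both sides by -14: x = 11/14

x = 11/14


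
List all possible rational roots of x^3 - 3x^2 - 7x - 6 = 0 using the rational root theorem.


Rational root theorem: possible roots are ±p/q where:
  p divides the constant term (-6): p ∈ {1, 2, 3, 6}
  q divides the leading coefficient (1): q ∈ {1}

All possible rational roots: -6, -3, -2, -1, 1, 2, 3, 6

-6, -3, -2, -1, 1, 2, 3, 6


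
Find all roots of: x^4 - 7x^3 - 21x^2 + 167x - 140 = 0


Let p(x) = x^4 - 7x^3 - 21x^2 + 167x - 140. By the rational root theorem (leading coefficient 1), any rational root is an integer divisor of 140: try ±1, ±2, ... in turn.
Test x = 1: value = 0 ✓, so (x - 1) is a factor.
Synthetic division by (x - 1): bring down 1; 1(1) - 7 = -6; (-6)(1) - 21 = -27; (-27)(1) + 167 = 140; 140(1) - 140 = 0 → quotient x^3 - 6x^2 - 27x + 140, remainder 0.
Continue with the quotient x^3 - 6x^2 - 27x + 140 (candidates must divide 140; re-test x = 1 first in case it repeats).
Test x = 1: value = 108 ≠ 0.
Test x = -1: value = 160 ≠ 0.
Test x = 2: value = 70 ≠ 0.
Test x = -2: value = 162 ≠ 0.
Test x = 4: value = 0 ✓, so (x - 4) is a factor.
Synthetic division by (x - 4): bring down 1; 1(4) - 6 = -2; (-2)(4) - 27 = -35; (-35)(4) + 140 = 0 → quotient x^2 - 2x - 35, remainder 0.
Solve the quadratic x^2 - 2x - 35 = 0: discriminant = (-2)^2 - 4(1)(-35) = 4 + 140 = 144.
sqrt(144) = 12, so x = (2 ± 12)/2: x = 7 or x = -5.
Collecting all roots found:

x = -5, x = 1, x = 4, x = 7


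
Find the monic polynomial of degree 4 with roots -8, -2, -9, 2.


A monic polynomial with roots -8, -2, -9, 2 is:
p(x) = (x + 8)(x + 2)(x + 9)(x - 2)
After multiplying by (x + 8): x + 8
After multiplying by (x + 2): x^2 + 10x + 16
After multiplying by (x + 9): x^3 + 19x^2 + 106x + 144
After multiplying by (x - 2): x^4 + 17x^3 + 68x^2 - 68x - 288

x^4 + 17x^3 + 68x^2 - 68x - 288


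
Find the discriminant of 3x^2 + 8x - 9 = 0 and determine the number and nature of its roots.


For ax^2 + bx + c = 0, discriminant D = b^2 - 4ac
Here a = 3, b = 8, c = -9
D = (8)^2 - 4(3)(-9) = 64 + 108 = 172

D = 172 > 0 but not a perfect square
The equation has 2 distinct real irrational roots.

Discriminant = 172, 2 distinct real irrational roots


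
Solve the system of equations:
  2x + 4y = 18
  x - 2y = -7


Using Cramer's rule:
Determinant D = (2)(-2) - (1)(4) = -4 - 4 = -8
Dx = (18)(-2) - (-7)(4) = -36 + 28 = -8
Dy = (2)(-7) - (1)(18) = -14 - 18 = -32
x = Dx/D = -8/-8 = 1
y = Dy/D = -32/-8 = 4

x = 1, y = 4


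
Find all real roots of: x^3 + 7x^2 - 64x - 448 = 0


Let p(x) = x^3 + 7x^2 - 64x - 448. By the rational root theorem (leading coefficient 1), any rational root is an integer divisor of 448: try ±1, ±2, ... in turn.
Test x = 1: value = -504 ≠ 0.
Test x = -1: value = -378 ≠ 0.
Test x = 2: value = -540 ≠ 0.
Test x = -2: value = -300 ≠ 0.
Test x = 4: value = -528 ≠ 0.
Test x = -4: value = -144 ≠ 0.
Test x = 7: value = -210 ≠ 0.
Test x = -7: value = 0 ✓, so (x + 7) is a factor.
Synthetic division by (x + 7): bring down 1; 1(-7) + 7 = 0; 0(-7) - 64 = -64; (-64)(-7) - 448 = 0 → quotient x^2 - 64, remainder 0.
Solve the quadratic x^2 - 64 = 0: discriminant = 0^2 - 4(1)(-64) = 0 + 256 = 256.
sqrt(256) = 16, so x = (0 ± 16)/2: x = 8 or x = -8.

x = -8, x = -7, x = 8


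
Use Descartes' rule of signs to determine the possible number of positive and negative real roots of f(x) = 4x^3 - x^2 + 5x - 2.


Descartes' rule of signs:

For positive roots, count sign changes in f(x) = 4x^3 - x^2 + 5x - 2:
Signs of coefficients: +, -, +, -
Number of sign changes: 3
Possible positive real roots: 3, 1

For negative roots, examine f(-x) = -4x^3 - x^2 - 5x - 2:
Signs of coefficients: -, -, -, -
Number of sign changes: 0
Possible negative real roots: 0

Positive roots: 3 or 1; Negative roots: 0


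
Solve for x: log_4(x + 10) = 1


Convert to exponential form: x + 10 = 4^1 = 4
x = 4 - 10 = -6
Check: log_4(-6 + 10) = log_4(4) = log_4(4) = 1 ✓

x = -6


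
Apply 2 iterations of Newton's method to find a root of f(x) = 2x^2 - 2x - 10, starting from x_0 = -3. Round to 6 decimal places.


Newton's method: x_(n+1) = x_n - f(x_n)/f'(x_n)
f(x) = 2x^2 - 2x - 10
f'(x) = 4x - 2

Iteration 1:
  f(-3.000000) = 14.000000
  f'(-3.000000) = -14.000000
  x_1 = -3.000000 - (14.000000)/(-14.000000) = -2.000000

Iteration 2:
  f(-2.000000) = 2.000000
  f'(-2.000000) = -10.000000
  x_2 = -2.000000 - (2.000000)/(-10.000000) = -1.800000

x_2 = -1.800000


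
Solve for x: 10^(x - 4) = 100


Express both sides with the same base.
100 = 10^2
Since the bases match, equate exponents: x - 4 = 2
So x = 2 - (-4) = 6

x = 6


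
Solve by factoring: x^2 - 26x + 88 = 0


We need two numbers that multiply to 88 and add to -26.
Those numbers are -22 and -4 (since (-22) * (-4) = 88 and (-22) + (-4) = -26).
So x^2 - 26x + 88 = (x - 22)(x - 4) = 0
Setting each factor to zero: x = 22 or x = 4

x = 4, x = 22


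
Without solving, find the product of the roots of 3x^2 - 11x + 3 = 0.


By Vieta's formulas for ax^2 + bx + c = 0:
  Sum of roots = -b/a
  Product of roots = c/a

Here a = 3, b = -11, c = 3
Sum = -(-11)/3 = 11/3
Product = 3/3 = 1

Product = 1


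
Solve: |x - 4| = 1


An absolute value equation |expr| = 1 gives two cases:
Case 1: x - 4 = 1
  x = 5, so x = 5
Case 2: x - 4 = -1
  x = 3, so x = 3

x = 3, x = 5


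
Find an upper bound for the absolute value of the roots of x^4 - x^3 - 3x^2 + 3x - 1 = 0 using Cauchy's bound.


Cauchy's bound: all roots r satisfy |r| <= 1 + max(|a_i/a_n|) for i = 0,...,n-1
where a_n is the leading coefficient.

Coefficients: [1, -1, -3, 3, -1]
Leading coefficient a_n = 1
Ratios |a_i/a_n|: 1, 3, 3, 1
Maximum ratio: 3
Cauchy's bound: |r| <= 1 + 3 = 4

Upper bound = 4


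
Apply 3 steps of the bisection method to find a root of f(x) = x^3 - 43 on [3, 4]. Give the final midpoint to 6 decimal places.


f(x) = x^3 - 43
f(3) = -16 < 0
f(4) = 21 > 0

Step 1: midpoint = (3.000000 + 4.000000)/2 = 3.500000
  f(3.500000) = -0.125000
  f(mid) < 0, so root is in [3.500000, 4.000000]

Step 2: midpoint = (3.500000 + 4.000000)/2 = 3.750000
  f(3.750000) = 9.734375
  f(mid) > 0, so root is in [3.500000, 3.750000]

Step 3: midpoint = (3.500000 + 3.750000)/2 = 3.625000
  f(3.625000) = 4.634766
  f(mid) > 0, so root is in [3.500000, 3.625000]

midpoint = 3.625000


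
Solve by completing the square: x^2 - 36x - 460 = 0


Start: x^2 - 36x - 460 = 0
Move constant: x^2 - 36x = 460
Half of -36 is -18, squared is 324
Add 324 to both sides: x^2 - 36x + 324 = 784
(x - 18)^2 = 784
x - 18 = ±28
x = 18 + 28 = 46 or x = 18 - 28 = -10

x = -10, x = 46


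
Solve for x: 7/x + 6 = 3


Subtract 6 from both sides: 7/x = -3
Multiply both sides by x: 7 = -3 * x
Divide by -3: x = -7/3

x = -7/3


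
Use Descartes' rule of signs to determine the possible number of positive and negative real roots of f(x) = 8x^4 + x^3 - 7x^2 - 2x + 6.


Descartes' rule of signs:

For positive roots, count sign changes in f(x) = 8x^4 + x^3 - 7x^2 - 2x + 6:
Signs of coefficients: +, +, -, -, +
Number of sign changes: 2
Possible positive real roots: 2, 0

For negative roots, examine f(-x) = 8x^4 - x^3 - 7x^2 + 2x + 6:
Signs of coefficients: +, -, -, +, +
Number of sign changes: 2
Possible negative real roots: 2, 0

Positive roots: 2 or 0; Negative roots: 2 or 0


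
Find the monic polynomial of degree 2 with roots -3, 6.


A monic polynomial with roots -3, 6 is:
p(x) = (x + 3)(x - 6)
After multiplying by (x + 3): x + 3
After multiplying by (x - 6): x^2 - 3x - 18

x^2 - 3x - 18


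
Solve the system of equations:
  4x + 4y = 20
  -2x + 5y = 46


Using Cramer's rule:
Determinant D = (4)(5) - (-2)(4) = 20 + 8 = 28
Dx = (20)(5) - (46)(4) = 100 - 184 = -84
Dy = (4)(46) - (-2)(20) = 184 + 40 = 224
x = Dx/D = -84/28 = -3
y = Dy/D = 224/28 = 8

x = -3, y = 8


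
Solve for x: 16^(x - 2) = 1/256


Express both sides with the same base.
1/256 = 16^(-2)
Since the bases match, equate exponents: x - 2 = -2
So x = -2 - (-2) = 0

x = 0


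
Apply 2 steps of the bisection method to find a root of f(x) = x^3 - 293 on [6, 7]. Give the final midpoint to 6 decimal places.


f(x) = x^3 - 293
f(6) = -77 < 0
f(7) = 50 > 0

Step 1: midpoint = (6.000000 + 7.000000)/2 = 6.500000
  f(6.500000) = -18.375000
  f(mid) < 0, so root is in [6.500000, 7.000000]

Step 2: midpoint = (6.500000 + 7.000000)/2 = 6.750000
  f(6.750000) = 14.546875
  f(mid) > 0, so root is in [6.500000, 6.750000]

midpoint = 6.750000


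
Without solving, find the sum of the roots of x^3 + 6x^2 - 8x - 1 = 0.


By Vieta's formulas for x^3 + bx^2 + cx + d = 0:
  r1 + r2 + r3 = -b/a = -6
  r1*r2 + r1*r3 + r2*r3 = c/a = -8
  r1*r2*r3 = -d/a = 1


Sum = -6


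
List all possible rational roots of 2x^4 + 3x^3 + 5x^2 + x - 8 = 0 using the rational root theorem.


Rational root theorem: possible roots are ±p/q where:
  p divides the constant term (-8): p ∈ {1, 2, 4, 8}
  q divides the leading coefficient (2): q ∈ {1, 2}

All possible rational roots: -8, -4, -2, -1, -1/2, 1/2, 1, 2, 4, 8

-8, -4, -2, -1, -1/2, 1/2, 1, 2, 4, 8


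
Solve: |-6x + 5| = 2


An absolute value equation |expr| = 2 gives two cases:
Case 1: -6x + 5 = 2
  -6x = -3, so x = 1/2
Case 2: -6x + 5 = -2
  -6x = -7, so x = 7/6

x = 1/2, x = 7/6


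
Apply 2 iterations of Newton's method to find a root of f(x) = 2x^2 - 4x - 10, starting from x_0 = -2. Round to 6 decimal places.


Newton's method: x_(n+1) = x_n - f(x_n)/f'(x_n)
f(x) = 2x^2 - 4x - 10
f'(x) = 4x - 4

Iteration 1:
  f(-2.000000) = 6.000000
  f'(-2.000000) = -12.000000
  x_1 = -2.000000 - (6.000000)/(-12.000000) = -1.500000

Iteration 2:
  f(-1.500000) = 0.500000
  f'(-1.500000) = -10.000000
  x_2 = -1.500000 - (0.500000)/(-10.000000) = -1.450000

x_2 = -1.450000


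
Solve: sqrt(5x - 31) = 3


Square both sides: 5x - 31 = 3^2 = 9
5x = 9 + 31 = 40
x = 8
Check: sqrt(5*8 - 31) = sqrt(9) = 3 ✓

x = 8


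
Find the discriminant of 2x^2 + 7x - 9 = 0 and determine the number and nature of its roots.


For ax^2 + bx + c = 0, discriminant D = b^2 - 4ac
Here a = 2, b = 7, c = -9
D = (7)^2 - 4(2)(-9) = 49 + 72 = 121

D = 121 > 0 and is a perfect square (sqrt = 11)
The equation has 2 distinct real rational roots.

Discriminant = 121, 2 distinct real rational roots


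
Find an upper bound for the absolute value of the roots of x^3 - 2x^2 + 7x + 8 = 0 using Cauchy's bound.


Cauchy's bound: all roots r satisfy |r| <= 1 + max(|a_i/a_n|) for i = 0,...,n-1
where a_n is the leading coefficient.

Coefficients: [1, -2, 7, 8]
Leading coefficient a_n = 1
Ratios |a_i/a_n|: 2, 7, 8
Maximum ratio: 8
Cauchy's bound: |r| <= 1 + 8 = 9

Upper bound = 9


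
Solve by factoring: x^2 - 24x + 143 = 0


We need two numbers that multiply to 143 and add to -24.
Those numbers are -11 and -13 (since (-11) * (-13) = 143 and (-11) + (-13) = -24).
So x^2 - 24x + 143 = (x - 11)(x - 13) = 0
Setting each factor to zero: x = 11 or x = 13

x = 11, x = 13


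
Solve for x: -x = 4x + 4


Starting with: -x = 4x + 4
Move all x terms to left: (-1 - 4)x = 4 - 0
Simplify: -5x = 4
Divide both sides by -5: x = -4/5

x = -4/5


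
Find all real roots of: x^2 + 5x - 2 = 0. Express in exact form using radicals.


Using the quadratic formula: x = (-b ± sqrt(b^2 - 4ac)) / (2a)
Here a = 1, b = 5, c = -2
Discriminant = b^2 - 4ac = 5^2 - 4(1)(-2) = 25 + 8 = 33
Since discriminant = 33 > 0, there are two real roots.
x = (-5 ± sqrt(33)) / 2
Numerically: x ≈ 0.3723 or x ≈ -5.3723

x = (-5 + sqrt(33)) / 2 or x = (-5 - sqrt(33)) / 2


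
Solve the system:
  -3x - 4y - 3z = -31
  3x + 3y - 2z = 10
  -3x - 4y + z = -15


Using Cramer's rule. Expand each determinant along the first row.
D  = (-3)*[3*1 - (-2)*(-4)] - (-4)*[3*1 - (-2)*(-3)] + (-3)*[3*(-4) - 3*(-3)]
  = (-3)*(-5) - (-4)*(-3) + (-3)*(-3) = 12
Dx = (-31)*[3*1 - (-2)*(-4)] - (-4)*[10*1 - (-2)*(-15)] + (-3)*[10*(-4) - 3*(-15)]
  = (-31)*(-5) - (-4)*(-20) + (-3)*(5) = 60
Dy = (-3)*[10*1 - (-2)*(-15)] - (-31)*[3*1 - (-2)*(-3)] + (-3)*[3*(-15) - 10*(-3)]
  = (-3)*(-20) - (-31)*(-3) + (-3)*(-15) = 12
Dz = (-3)*[3*(-15) - 10*(-4)] - (-4)*[3*(-15) - 10*(-3)] + (-31)*[3*(-4) - 3*(-3)]
  = (-3)*(-5) - (-4)*(-15) + (-31)*(-3) = 48
x = Dx/D = 60/12 = 5, y = Dy/D = 12/12 = 1, z = Dz/D = 48/12 = 4
Check eq1: (-3)(5) + (-4)(1) + (-3)(4) = -31 = -31 ✓
Check eq2: (3)(5) + (3)(1) + (-2)(4) = 10 = 10 ✓
Check eq3: (-3)(5) + (-4)(1) + (1)(4) = -15 = -15 ✓

x = 5, y = 1, z = 4


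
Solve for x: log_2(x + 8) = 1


Convert to exponential form: x + 8 = 2^1 = 2
x = 2 - 8 = -6
Check: log_2(-6 + 8) = log_2(2) = log_2(2) = 1 ✓

x = -6


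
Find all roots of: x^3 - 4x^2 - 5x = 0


The constant term is 0, so x = 0 is a root. Factor out x:
  x^2 - 4x - 5 = 0
Solve the quadratic x^2 - 4x - 5 = 0: discriminant = (-4)^2 - 4(1)(-5) = 16 + 20 = 36.
sqrt(36) = 6, so x = (4 ± 6)/2: x = 5 or x = -1.
Collecting all roots found:

x = -1, x = 0, x = 5


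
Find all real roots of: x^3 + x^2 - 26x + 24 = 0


Let p(x) = x^3 + x^2 - 26x + 24. By the rational root theorem (leading coefficient 1), any rational root is an integer divisor of 24: try ±1, ±2, ... in turn.
Test x = 1: value = 0 ✓, so (x - 1) is a factor.
Synthetic division by (x - 1): bring down 1; 1(1) + 1 = 2; 2(1) - 26 = -24; (-24)(1) + 24 = 0 → quotient x^2 + 2x - 24, remainder 0.
Solve the quadratic x^2 + 2x - 24 = 0: discriminant = 2^2 - 4(1)(-24) = 4 + 96 = 100.
sqrt(100) = 10, so x = (-2 ± 10)/2: x = 4 or x = -6.

x = -6, x = 1, x = 4


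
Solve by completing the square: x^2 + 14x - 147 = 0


Start: x^2 + 14x - 147 = 0
Move constant: x^2 + 14x = 147
Half of 14 is 7, squared is 49
Add 49 to both sides: x^2 + 14x + 49 = 196
(x + 7)^2 = 196
x + 7 = ±14
x = -7 + 14 = 7 or x = -7 - 14 = -21

x = -21, x = 7


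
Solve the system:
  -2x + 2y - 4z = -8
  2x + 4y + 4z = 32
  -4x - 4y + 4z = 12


Using Cramer's rule. Expand each determinant along the first row.
D  = (-2)*[4*4 - 4*(-4)] - 2*[2*4 - 4*(-4)] + (-4)*[2*(-4) - 4*(-4)]
  = (-2)*(32) - 2*(24) + (-4)*(8) = -144
Dx = (-8)*[4*4 - 4*(-4)] - 2*[32*4 - 4*12] + (-4)*[32*(-4) - 4*12]
  = (-8)*(32) - 2*(80) + (-4)*(-176) = 288
Dy = (-2)*[32*4 - 4*12] - (-8)*[2*4 - 4*(-4)] + (-4)*[2*12 - 32*(-4)]
  = (-2)*(80) - (-8)*(24) + (-4)*(152) = -576
Dz = (-2)*[4*12 - 32*(-4)] - 2*[2*12 - 32*(-4)] + (-8)*[2*(-4) - 4*(-4)]
  = (-2)*(176) - 2*(152) + (-8)*(8) = -720
x = Dx/D = 288/-144 = -2, y = Dy/D = -576/-144 = 4, z = Dz/D = -720/-144 = 5
Check eq1: (-2)(-2) + (2)(4) + (-4)(5) = -8 = -8 ✓
Check eq2: (2)(-2) + (4)(4) + (4)(5) = 32 = 32 ✓
Check eq3: (-4)(-2) + (-4)(4) + (4)(5) = 12 = 12 ✓

x = -2, y = 4, z = 5


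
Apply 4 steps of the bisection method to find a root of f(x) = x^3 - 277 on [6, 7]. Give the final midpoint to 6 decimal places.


f(x) = x^3 - 277
f(6) = -61 < 0
f(7) = 66 > 0

Step 1: midpoint = (6.000000 + 7.000000)/2 = 6.500000
  f(6.500000) = -2.375000
  f(mid) < 0, so root is in [6.500000, 7.000000]

Step 2: midpoint = (6.500000 + 7.000000)/2 = 6.750000
  f(6.750000) = 30.546875
  f(mid) > 0, so root is in [6.500000, 6.750000]

Step 3: midpoint = (6.500000 + 6.750000)/2 = 6.625000
  f(6.625000) = 13.775391
  f(mid) > 0, so root is in [6.500000, 6.625000]

Step 4: midpoint = (6.500000 + 6.625000)/2 = 6.562500
  f(6.562500) = 5.623291
  f(mid) > 0, so root is in [6.500000, 6.562500]

midpoint = 6.562500


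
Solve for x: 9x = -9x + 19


Starting with: 9x = -9x + 19
Move all x terms to left: (9 + 9)x = 19 - 0
Simplify: 18x = 19
Divide both sides by 18: x = 19/18

x = 19/18


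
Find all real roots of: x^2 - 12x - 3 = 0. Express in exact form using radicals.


Using the quadratic formula: x = (-b ± sqrt(b^2 - 4ac)) / (2a)
Here a = 1, b = -12, c = -3
Discriminant = b^2 - 4ac = (-12)^2 - 4(1)(-3) = 144 + 12 = 156
Since discriminant = 156 > 0, there are two real roots.
x = (12 ± 2*sqrt(39)) / 2
Simplifying: x = 6 ± sqrt(39)
Numerically: x ≈ 12.2450 or x ≈ -0.2450

x = 6 + sqrt(39) or x = 6 - sqrt(39)


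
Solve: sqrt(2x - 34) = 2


Square both sides: 2x - 34 = 2^2 = 4
2x = 4 + 34 = 38
x = 19
Check: sqrt(2*19 - 34) = sqrt(4) = 2 ✓

x = 19


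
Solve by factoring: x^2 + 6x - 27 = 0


We need two numbers that multiply to -27 and add to 6.
Those numbers are -3 and 9 (since (-3) * 9 = -27 and (-3) + 9 = 6).
So x^2 + 6x - 27 = (x - 3)(x + 9) = 0
Setting each factor to zero: x = 3 or x = -9

x = -9, x = 3


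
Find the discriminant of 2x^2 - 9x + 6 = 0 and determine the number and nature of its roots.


For ax^2 + bx + c = 0, discriminant D = b^2 - 4ac
Here a = 2, b = -9, c = 6
D = (-9)^2 - 4(2)(6) = 81 - 48 = 33

D = 33 > 0 but not a perfect square
The equation has 2 distinct real irrational roots.

Discriminant = 33, 2 distinct real irrational roots


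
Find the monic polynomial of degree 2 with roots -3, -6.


A monic polynomial with roots -3, -6 is:
p(x) = (x + 3)(x + 6)
After multiplying by (x + 3): x + 3
After multiplying by (x + 6): x^2 + 9x + 18

x^2 + 9x + 18


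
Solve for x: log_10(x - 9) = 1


Convert to exponential form: x - 9 = 10^1 = 10
x = 10 + 9 = 19
Check: log_10(19 - 9) = log_10(10) = log_10(10) = 1 ✓

x = 19


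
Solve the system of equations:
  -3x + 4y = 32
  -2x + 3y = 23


Using Cramer's rule:
Determinant D = (-3)(3) - (-2)(4) = -9 + 8 = -1
Dx = (32)(3) - (23)(4) = 96 - 92 = 4
Dy = (-3)(23) - (-2)(32) = -69 + 64 = -5
x = Dx/D = 4/-1 = -4
y = Dy/D = -5/-1 = 5

x = -4, y = 5


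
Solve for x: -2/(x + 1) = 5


Multiply both sides by (x + 1): -2 = 5(x + 1)
Distribute: -2 = 5x + 5
5x = -2 - 5 = -7
x = -7/5

x = -7/5


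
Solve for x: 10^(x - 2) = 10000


Express both sides with the same base.
10000 = 10^4
Since the bases match, equate exponents: x - 2 = 4
So x = 4 - (-2) = 6

x = 6


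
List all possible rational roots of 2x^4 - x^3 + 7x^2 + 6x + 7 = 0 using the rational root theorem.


Rational root theorem: possible roots are ±p/q where:
  p divides the constant term (7): p ∈ {1, 7}
  q divides the leading coefficient (2): q ∈ {1, 2}

All possible rational roots: -7, -7/2, -1, -1/2, 1/2, 1, 7/2, 7

-7, -7/2, -1, -1/2, 1/2, 1, 7/2, 7


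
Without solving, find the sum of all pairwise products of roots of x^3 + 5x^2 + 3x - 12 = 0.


By Vieta's formulas for x^3 + bx^2 + cx + d = 0:
  r1 + r2 + r3 = -b/a = -5
  r1*r2 + r1*r3 + r2*r3 = c/a = 3
  r1*r2*r3 = -d/a = 12


Sum of pairwise products = 3


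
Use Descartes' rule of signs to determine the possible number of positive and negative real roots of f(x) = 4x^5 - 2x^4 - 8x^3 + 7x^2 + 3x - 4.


Descartes' rule of signs:

For positive roots, count sign changes in f(x) = 4x^5 - 2x^4 - 8x^3 + 7x^2 + 3x - 4:
Signs of coefficients: +, -, -, +, +, -
Number of sign changes: 3
Possible positive real roots: 3, 1

For negative roots, examine f(-x) = -4x^5 - 2x^4 + 8x^3 + 7x^2 - 3x - 4:
Signs of coefficients: -, -, +, +, -, -
Number of sign changes: 2
Possible negative real roots: 2, 0

Positive roots: 3 or 1; Negative roots: 2 or 0


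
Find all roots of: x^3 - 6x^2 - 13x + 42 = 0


Let p(x) = x^3 - 6x^2 - 13x + 42. By the rational root theorem (leading coefficient 1), any rational root is an integer divisor of 42: try ±1, ±2, ... in turn.
Test x = 1: value = 24 ≠ 0.
Test x = -1: value = 48 ≠ 0.
Test x = 2: value = 0 ✓, so (x - 2) is a factor.
Synthetic division by (x - 2): bring down 1; 1(2) - 6 = -4; (-4)(2) - 13 = -21; (-21)(2) + 42 = 0 → quotient x^2 - 4x - 21, remainder 0.
Solve the quadratic x^2 - 4x - 21 = 0: discriminant = (-4)^2 - 4(1)(-21) = 16 + 84 = 100.
sqrt(100) = 10, so x = (4 ± 10)/2: x = 7 or x = -3.
Collecting all roots found:

x = -3, x = 2, x = 7


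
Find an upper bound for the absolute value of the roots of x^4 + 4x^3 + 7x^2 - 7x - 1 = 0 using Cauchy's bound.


Cauchy's bound: all roots r satisfy |r| <= 1 + max(|a_i/a_n|) for i = 0,...,n-1
where a_n is the leading coefficient.

Coefficients: [1, 4, 7, -7, -1]
Leading coefficient a_n = 1
Ratios |a_i/a_n|: 4, 7, 7, 1
Maximum ratio: 7
Cauchy's bound: |r| <= 1 + 7 = 8

Upper bound = 8


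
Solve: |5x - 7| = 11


An absolute value equation |expr| = 11 gives two cases:
Case 1: 5x - 7 = 11
  5x = 18, so x = 18/5
Case 2: 5x - 7 = -11
  5x = -4, so x = -4/5

x = -4/5, x = 18/5


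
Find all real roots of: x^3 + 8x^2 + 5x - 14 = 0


Let p(x) = x^3 + 8x^2 + 5x - 14. By the rational root theorem (leading coefficient 1), any rational root is an integer divisor of 14: try ±1, ±2, ... in turn.
Test x = 1: value = 0 ✓, so (x - 1) is a factor.
Synthetic division by (x - 1): bring down 1; 1(1) + 8 = 9; 9(1) + 5 = 14; 14(1) - 14 = 0 → quotient x^2 + 9x + 14, remainder 0.
Solve the quadratic x^2 + 9x + 14 = 0: discriminant = 9^2 - 4(1)(14) = 81 - 56 = 25.
sqrt(25) = 5, so x = (-9 ± 5)/2: x = -2 or x = -7.

x = -7, x = -2, x = 1


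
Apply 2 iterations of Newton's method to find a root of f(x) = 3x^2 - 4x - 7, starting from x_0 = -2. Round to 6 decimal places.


Newton's method: x_(n+1) = x_n - f(x_n)/f'(x_n)
f(x) = 3x^2 - 4x - 7
f'(x) = 6x - 4

Iteration 1:
  f(-2.000000) = 13.000000
  f'(-2.000000) = -16.000000
  x_1 = -2.000000 - (13.000000)/(-16.000000) = -1.187500

Iteration 2:
  f(-1.187500) = 1.980469
  f'(-1.187500) = -11.125000
  x_2 = -1.187500 - (1.980469)/(-11.125000) = -1.009480

x_2 = -1.009480


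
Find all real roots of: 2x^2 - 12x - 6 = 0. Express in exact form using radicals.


Using the quadratic formula: x = (-b ± sqrt(b^2 - 4ac)) / (2a)
Here a = 2, b = -12, c = -6
Discriminant = b^2 - 4ac = (-12)^2 - 4(2)(-6) = 144 + 48 = 192
Since discriminant = 192 > 0, there are two real roots.
x = (12 ± 8*sqrt(3)) / 4
Simplifying: x = 3 ± 2*sqrt(3)
Numerically: x ≈ 6.4641 or x ≈ -0.4641

x = 3 + 2*sqrt(3) or x = 3 - 2*sqrt(3)


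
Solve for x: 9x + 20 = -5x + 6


Starting with: 9x + 20 = -5x + 6
Move all x terms to left: (9 + 5)x = 6 - 20
Simplify: 14x = -14
Divide both sides by 14: x = -1

x = -1


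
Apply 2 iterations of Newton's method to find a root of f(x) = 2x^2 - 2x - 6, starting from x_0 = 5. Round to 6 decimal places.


Newton's method: x_(n+1) = x_n - f(x_n)/f'(x_n)
f(x) = 2x^2 - 2x - 6
f'(x) = 4x - 2

Iteration 1:
  f(5.000000) = 34.000000
  f'(5.000000) = 18.000000
  x_1 = 5.000000 - (34.000000)/(18.000000) = 3.111111

Iteration 2:
  f(3.111111) = 7.135802
  f'(3.111111) = 10.444444
  x_2 = 3.111111 - (7.135802)/(10.444444) = 2.427896

x_2 = 2.427896


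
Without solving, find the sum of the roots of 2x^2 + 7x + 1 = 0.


By Vieta's formulas for ax^2 + bx + c = 0:
  Sum of roots = -b/a
  Product of roots = c/a

Here a = 2, b = 7, c = 1
Sum = -(7)/2 = -7/2
Product = 1/2 = 1/2

Sum = -7/2


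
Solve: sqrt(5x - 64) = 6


Square both sides: 5x - 64 = 6^2 = 36
5x = 36 + 64 = 100
x = 20
Check: sqrt(5*20 - 64) = sqrt(36) = 6 ✓

x = 20


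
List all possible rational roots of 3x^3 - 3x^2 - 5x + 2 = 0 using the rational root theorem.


Rational root theorem: possible roots are ±p/q where:
  p divides the constant term (2): p ∈ {1, 2}
  q divides the leading coefficient (3): q ∈ {1, 3}

All possible rational roots: -2, -1, -2/3, -1/3, 1/3, 2/3, 1, 2

-2, -1, -2/3, -1/3, 1/3, 2/3, 1, 2


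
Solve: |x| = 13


An absolute value equation |expr| = 13 gives two cases:
Case 1: x = 13
  x = 13, so x = 13
Case 2: x = -13
  x = -13, so x = -13

x = -13, x = 13


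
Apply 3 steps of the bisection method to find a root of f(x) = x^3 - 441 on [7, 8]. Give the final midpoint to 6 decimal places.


f(x) = x^3 - 441
f(7) = -98 < 0
f(8) = 71 > 0

Step 1: midpoint = (7.000000 + 8.000000)/2 = 7.500000
  f(7.500000) = -19.125000
  f(mid) < 0, so root is in [7.500000, 8.000000]

Step 2: midpoint = (7.500000 + 8.000000)/2 = 7.750000
  f(7.750000) = 24.484375
  f(mid) > 0, so root is in [7.500000, 7.750000]

Step 3: midpoint = (7.500000 + 7.750000)/2 = 7.625000
  f(7.625000) = 2.322266
  f(mid) > 0, so root is in [7.500000, 7.625000]

midpoint = 7.625000


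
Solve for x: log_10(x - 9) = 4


Convert to exponential form: x - 9 = 10^4 = 10000
x = 10000 + 9 = 10009
Check: log_10(10009 - 9) = log_10(10000) = log_10(10000) = 4 ✓

x = 10009


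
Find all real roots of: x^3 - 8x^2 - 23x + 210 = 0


Let p(x) = x^3 - 8x^2 - 23x + 210. By the rational root theorem (leading coefficient 1), any rational root is an integer divisor of 210: try ±1, ±2, ... in turn.
Test x = 1: value = 180 ≠ 0.
Test x = -1: value = 224 ≠ 0.
Test x = 2: value = 140 ≠ 0.
Test x = -2: value = 216 ≠ 0.
Test x = 3: value = 96 ≠ 0.
Test x = -3: value = 180 ≠ 0.
Test x = 5: value = 20 ≠ 0.
Test x = -5: value = 0 ✓, so (x + 5) is a factor.
Synthetic division by (x + 5): bring down 1; 1(-5) - 8 = -13; (-13)(-5) - 23 = 42; 42(-5) + 210 = 0 → quotient x^2 - 13x + 42, remainder 0.
Solve the quadratic x^2 - 13x + 42 = 0: discriminant = (-13)^2 - 4(1)(42) = 169 - 168 = 1.
sqrt(1) = 1, so x = (13 ± 1)/2: x = 7 or x = 6.

x = -5, x = 6, x = 7


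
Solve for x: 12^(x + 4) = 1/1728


Express both sides with the same base.
1/1728 = 12^(-3)
Since the bases match, equate exponents: x + 4 = -3
So x = -3 - (4) = -7

x = -7


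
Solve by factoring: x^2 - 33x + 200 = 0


We need two numbers that multiply to 200 and add to -33.
Those numbers are -8 and -25 (since (-8) * (-25) = 200 and (-8) + (-25) = -33).
So x^2 - 33x + 200 = (x - 8)(x - 25) = 0
Setting each factor to zero: x = 8 or x = 25

x = 8, x = 25


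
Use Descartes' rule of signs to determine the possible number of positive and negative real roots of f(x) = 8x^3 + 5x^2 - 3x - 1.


Descartes' rule of signs:

For positive roots, count sign changes in f(x) = 8x^3 + 5x^2 - 3x - 1:
Signs of coefficients: +, +, -, -
Number of sign changes: 1
Possible positive real roots: 1

For negative roots, examine f(-x) = -8x^3 + 5x^2 + 3x - 1:
Signs of coefficients: -, +, +, -
Number of sign changes: 2
Possible negative real roots: 2, 0

Positive roots: 1; Negative roots: 2 or 0


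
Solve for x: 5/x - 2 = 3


Subtract -2 from both sides: 5/x = 5
Multiply both sides by x: 5 = 5 * x
Divide by 5: x = 1

x = 1


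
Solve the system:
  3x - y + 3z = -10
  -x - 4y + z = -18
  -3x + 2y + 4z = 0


Using Cramer's rule. Expand each determinant along the first row.
D  = 3*[(-4)*4 - 1*2] - (-1)*[(-1)*4 - 1*(-3)] + 3*[(-1)*2 - (-4)*(-3)]
  = 3*(-18) - (-1)*(-1) + 3*(-14) = -97
Dx = (-10)*[(-4)*4 - 1*2] - (-1)*[(-18)*4 - 1*0] + 3*[(-18)*2 - (-4)*0]
  = (-10)*(-18) - (-1)*(-72) + 3*(-36) = 0
Dy = 3*[(-18)*4 - 1*0] - (-10)*[(-1)*4 - 1*(-3)] + 3*[(-1)*0 - (-18)*(-3)]
  = 3*(-72) - (-10)*(-1) + 3*(-54) = -388
Dz = 3*[(-4)*0 - (-18)*2] - (-1)*[(-1)*0 - (-18)*(-3)] + (-10)*[(-1)*2 - (-4)*(-3)]
  = 3*(36) - (-1)*(-54) + (-10)*(-14) = 194
x = Dx/D = 0/-97 = 0, y = Dy/D = -388/-97 = 4, z = Dz/D = 194/-97 = -2
Check eq1: (3)(0) + (-1)(4) + (3)(-2) = -10 = -10 ✓
Check eq2: (-1)(0) + (-4)(4) + (1)(-2) = -18 = -18 ✓
Check eq3: (-3)(0) + (2)(4) + (4)(-2) = 0 = 0 ✓

x = 0, y = 4, z = -2


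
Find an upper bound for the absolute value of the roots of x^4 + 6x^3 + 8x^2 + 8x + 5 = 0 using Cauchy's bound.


Cauchy's bound: all roots r satisfy |r| <= 1 + max(|a_i/a_n|) for i = 0,...,n-1
where a_n is the leading coefficient.

Coefficients: [1, 6, 8, 8, 5]
Leading coefficient a_n = 1
Ratios |a_i/a_n|: 6, 8, 8, 5
Maximum ratio: 8
Cauchy's bound: |r| <= 1 + 8 = 9

Upper bound = 9


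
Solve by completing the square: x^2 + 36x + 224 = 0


Start: x^2 + 36x + 224 = 0
Move constant: x^2 + 36x = -224
Half of 36 is 18, squared is 324
Add 324 to both sides: x^2 + 36x + 324 = 100
(x + 18)^2 = 100
x + 18 = ±10
x = -18 + 10 = -8 or x = -18 - 10 = -28

x = -28, x = -8


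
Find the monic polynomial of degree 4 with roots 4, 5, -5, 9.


A monic polynomial with roots 4, 5, -5, 9 is:
p(x) = (x - 4)(x - 5)(x + 5)(x - 9)
After multiplying by (x - 4): x - 4
After multiplying by (x - 5): x^2 - 9x + 20
After multiplying by (x + 5): x^3 - 4x^2 - 25x + 100
After multiplying by (x - 9): x^4 - 13x^3 + 11x^2 + 325x - 900

x^4 - 13x^3 + 11x^2 + 325x - 900


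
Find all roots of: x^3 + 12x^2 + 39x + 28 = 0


Let p(x) = x^3 + 12x^2 + 39x + 28. By the rational root theorem (leading coefficient 1), any rational root is an integer divisor of 28: try ±1, ±2, ... in turn.
Test x = 1: value = 80 ≠ 0.
Test x = -1: value = 0 ✓, so (x + 1) is a factor.
Synthetic division by (x + 1): bring down 1; 1(-1) + 12 = 11; 11(-1) + 39 = 28; 28(-1) + 28 = 0 → quotient x^2 + 11x + 28, remainder 0.
Solve the quadratic x^2 + 11x + 28 = 0: discriminant = 11^2 - 4(1)(28) = 121 - 112 = 9.
sqrt(9) = 3, so x = (-11 ± 3)/2: x = -4 or x = -7.
Collecting all roots found:

x = -7, x = -4, x = -1


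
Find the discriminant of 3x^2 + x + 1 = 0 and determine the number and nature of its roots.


For ax^2 + bx + c = 0, discriminant D = b^2 - 4ac
Here a = 3, b = 1, c = 1
D = (1)^2 - 4(3)(1) = 1 - 12 = -11

D = -11 < 0
The equation has no real roots (2 complex conjugate roots).

Discriminant = -11, no real roots (2 complex conjugate roots)


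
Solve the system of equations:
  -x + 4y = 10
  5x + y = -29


Using Cramer's rule:
Determinant D = (-1)(1) - (5)(4) = -1 - 20 = -21
Dx = (10)(1) - (-29)(4) = 10 + 116 = 126
Dy = (-1)(-29) - (5)(10) = 29 - 50 = -21
x = Dx/D = 126/-21 = -6
y = Dy/D = -21/-21 = 1

x = -6, y = 1


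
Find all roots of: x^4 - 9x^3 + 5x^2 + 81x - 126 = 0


Let p(x) = x^4 - 9x^3 + 5x^2 + 81x - 126. By the rational root theorem (leading coefficient 1), any rational root is an integer divisor of 126: try ±1, ±2, ... in turn.
Test x = 1: value = -48 ≠ 0.
Test x = -1: value = -192 ≠ 0.
Test x = 2: value = 0 ✓, so (x - 2) is a factor.
Synthetic division by (x - 2): bring down 1; 1(2) - 9 = -7; (-7)(2) + 5 = -9; (-9)(2) + 81 = 63; 63(2) - 126 = 0 → quotient x^3 - 7x^2 - 9x + 63, remainder 0.
Continue with the quotient x^3 - 7x^2 - 9x + 63 (candidates must divide 63).
Test x = 3: value = 0 ✓, so (x - 3) is a factor.
Synthetic division by (x - 3): bring down 1; 1(3) - 7 = -4; (-4)(3) - 9 = -21; (-21)(3) + 63 = 0 → quotient x^2 - 4x - 21, remainder 0.
Solve the quadratic x^2 - 4x - 21 = 0: discriminant = (-4)^2 - 4(1)(-21) = 16 + 84 = 100.
sqrt(100) = 10, so x = (4 ± 10)/2: x = 7 or x = -3.
Collecting all roots found:

x = -3, x = 2, x = 3, x = 7


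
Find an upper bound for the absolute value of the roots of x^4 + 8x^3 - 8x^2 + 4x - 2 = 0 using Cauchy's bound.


Cauchy's bound: all roots r satisfy |r| <= 1 + max(|a_i/a_n|) for i = 0,...,n-1
where a_n is the leading coefficient.

Coefficients: [1, 8, -8, 4, -2]
Leading coefficient a_n = 1
Ratios |a_i/a_n|: 8, 8, 4, 2
Maximum ratio: 8
Cauchy's bound: |r| <= 1 + 8 = 9

Upper bound = 9


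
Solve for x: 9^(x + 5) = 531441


Express both sides with the same base.
531441 = 9^6
Since the bases match, equate exponents: x + 5 = 6
So x = 6 - (5) = 1

x = 1


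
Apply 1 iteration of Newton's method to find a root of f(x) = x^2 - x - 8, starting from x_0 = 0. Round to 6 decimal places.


Newton's method: x_(n+1) = x_n - f(x_n)/f'(x_n)
f(x) = x^2 - x - 8
f'(x) = 2x - 1

Iteration 1:
  f(0.000000) = -8.000000
  f'(0.000000) = -1.000000
  x_1 = 0.000000 - (-8.000000)/(-1.000000) = -8.000000

x_1 = -8.000000


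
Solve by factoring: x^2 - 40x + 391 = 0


We need two numbers that multiply to 391 and add to -40.
Those numbers are -23 and -17 (since (-23) * (-17) = 391 and (-23) + (-17) = -40).
So x^2 - 40x + 391 = (x - 23)(x - 17) = 0
Setting each factor to zero: x = 23 or x = 17

x = 17, x = 23


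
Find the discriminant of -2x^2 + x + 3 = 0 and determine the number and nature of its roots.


For ax^2 + bx + c = 0, discriminant D = b^2 - 4ac
Here a = -2, b = 1, c = 3
D = (1)^2 - 4(-2)(3) = 1 + 24 = 25

D = 25 > 0 and is a perfect square (sqrt = 5)
The equation has 2 distinct real rational roots.

Discriminant = 25, 2 distinct real rational roots


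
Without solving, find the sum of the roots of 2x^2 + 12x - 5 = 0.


By Vieta's formulas for ax^2 + bx + c = 0:
  Sum of roots = -b/a
  Product of roots = c/a

Here a = 2, b = 12, c = -5
Sum = -(12)/2 = -6
Product = -5/2 = -5/2

Sum = -6


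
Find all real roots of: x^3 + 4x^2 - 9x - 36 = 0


Let p(x) = x^3 + 4x^2 - 9x - 36. By the rational root theorem (leading coefficient 1), any rational root is an integer divisor of 36: try ±1, ±2, ... in turn.
Test x = 1: value = -40 ≠ 0.
Test x = -1: value = -24 ≠ 0.
Test x = 2: value = -30 ≠ 0.
Test x = -2: value = -10 ≠ 0.
Test x = 3: value = 0 ✓, so (x - 3) is a factor.
Synthetic division by (x - 3): bring down 1; 1(3) + 4 = 7; 7(3) - 9 = 12; 12(3) - 36 = 0 → quotient x^2 + 7x + 12, remainder 0.
Solve the quadratic x^2 + 7x + 12 = 0: discriminant = 7^2 - 4(1)(12) = 49 - 48 = 1.
sqrt(1) = 1, so x = (-7 ± 1)/2: x = -3 or x = -4.

x = -4, x = -3, x = 3


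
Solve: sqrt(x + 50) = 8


Square both sides: x + 50 = 8^2 = 64
x = 64 - 50 = 14
x = 14
Check: sqrt(1*14 + 50) = sqrt(64) = 8 ✓

x = 14


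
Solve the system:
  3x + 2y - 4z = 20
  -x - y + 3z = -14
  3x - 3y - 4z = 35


Using Cramer's rule. Expand each determinant along the first row.
D  = 3*[(-1)*(-4) - 3*(-3)] - 2*[(-1)*(-4) - 3*3] + (-4)*[(-1)*(-3) - (-1)*3]
  = 3*(13) - 2*(-5) + (-4)*(6) = 25
Dx = 20*[(-1)*(-4) - 3*(-3)] - 2*[(-14)*(-4) - 3*35] + (-4)*[(-14)*(-3) - (-1)*35]
  = 20*(13) - 2*(-49) + (-4)*(77) = 50
Dy = 3*[(-14)*(-4) - 3*35] - 20*[(-1)*(-4) - 3*3] + (-4)*[(-1)*35 - (-14)*3]
  = 3*(-49) - 20*(-5) + (-4)*(7) = -75
Dz = 3*[(-1)*35 - (-14)*(-3)] - 2*[(-1)*35 - (-14)*3] + 20*[(-1)*(-3) - (-1)*3]
  = 3*(-77) - 2*(7) + 20*(6) = -125
x = Dx/D = 50/25 = 2, y = Dy/D = -75/25 = -3, z = Dz/D = -125/25 = -5
Check eq1: (3)(2) + (2)(-3) + (-4)(-5) = 20 = 20 ✓
Check eq2: (-1)(2) + (-1)(-3) + (3)(-5) = -14 = -14 ✓
Check eq3: (3)(2) + (-3)(-3) + (-4)(-5) = 35 = 35 ✓

x = 2, y = -3, z = -5


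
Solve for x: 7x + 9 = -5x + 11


Starting with: 7x + 9 = -5x + 11
Move all x terms to left: (7 + 5)x = 11 - 9
Simplify: 12x = 2
Divide both sides by 12: x = 1/6

x = 1/6


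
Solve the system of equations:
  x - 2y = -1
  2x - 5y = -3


Using Cramer's rule:
Determinant D = (1)(-5) - (2)(-2) = -5 + 4 = -1
Dx = (-1)(-5) - (-3)(-2) = 5 - 6 = -1
Dy = (1)(-3) - (2)(-1) = -3 + 2 = -1
x = Dx/D = -1/-1 = 1
y = Dy/D = -1/-1 = 1

x = 1, y = 1


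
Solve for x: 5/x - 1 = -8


Subtract -1 from both sides: 5/x = -7
Multiply both sides by x: 5 = -7 * x
Divide by -7: x = -5/7

x = -5/7


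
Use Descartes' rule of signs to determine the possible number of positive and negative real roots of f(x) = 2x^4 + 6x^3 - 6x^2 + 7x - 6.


Descartes' rule of signs:

For positive roots, count sign changes in f(x) = 2x^4 + 6x^3 - 6x^2 + 7x - 6:
Signs of coefficients: +, +, -, +, -
Number of sign changes: 3
Possible positive real roots: 3, 1

For negative roots, examine f(-x) = 2x^4 - 6x^3 - 6x^2 - 7x - 6:
Signs of coefficients: +, -, -, -, -
Number of sign changes: 1
Possible negative real roots: 1

Positive roots: 3 or 1; Negative roots: 1


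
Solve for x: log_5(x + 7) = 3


Convert to exponential form: x + 7 = 5^3 = 125
x = 125 - 7 = 118
Check: log_5(118 + 7) = log_5(125) = log_5(125) = 3 ✓

x = 118


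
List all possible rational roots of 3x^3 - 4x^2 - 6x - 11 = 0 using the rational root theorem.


Rational root theorem: possible roots are ±p/q where:
  p divides the constant term (-11): p ∈ {1, 11}
  q divides the leading coefficient (3): q ∈ {1, 3}

All possible rational roots: -11, -11/3, -1, -1/3, 1/3, 1, 11/3, 11

-11, -11/3, -1, -1/3, 1/3, 1, 11/3, 11


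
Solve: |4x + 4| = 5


An absolute value equation |expr| = 5 gives two cases:
Case 1: 4x + 4 = 5
  4x = 1, so x = 1/4
Case 2: 4x + 4 = -5
  4x = -9, so x = -9/4

x = -9/4, x = 1/4


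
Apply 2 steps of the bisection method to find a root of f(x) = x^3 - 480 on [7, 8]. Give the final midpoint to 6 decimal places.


f(x) = x^3 - 480
f(7) = -137 < 0
f(8) = 32 > 0

Step 1: midpoint = (7.000000 + 8.000000)/2 = 7.500000
  f(7.500000) = -58.125000
  f(mid) < 0, so root is in [7.500000, 8.000000]

Step 2: midpoint = (7.500000 + 8.000000)/2 = 7.750000
  f(7.750000) = -14.515625
  f(mid) < 0, so root is in [7.750000, 8.000000]

midpoint = 7.750000


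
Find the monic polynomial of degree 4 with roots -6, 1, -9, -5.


A monic polynomial with roots -6, 1, -9, -5 is:
p(x) = (x + 6)(x - 1)(x + 9)(x + 5)
After multiplying by (x + 6): x + 6
After multiplying by (x - 1): x^2 + 5x - 6
After multiplying by (x + 9): x^3 + 14x^2 + 39x - 54
After multiplying by (x + 5): x^4 + 19x^3 + 109x^2 + 141x - 270

x^4 + 19x^3 + 109x^2 + 141x - 270


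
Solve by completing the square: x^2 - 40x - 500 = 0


Start: x^2 - 40x - 500 = 0
Move constant: x^2 - 40x = 500
Half of -40 is -20, squared is 400
Add 400 to both sides: x^2 - 40x + 400 = 900
(x - 20)^2 = 900
x - 20 = ±30
x = 20 + 30 = 50 or x = 20 - 30 = -10

x = -10, x = 50


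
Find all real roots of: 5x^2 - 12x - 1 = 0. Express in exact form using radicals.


Using the quadratic formula: x = (-b ± sqrt(b^2 - 4ac)) / (2a)
Here a = 5, b = -12, c = -1
Discriminant = b^2 - 4ac = (-12)^2 - 4(5)(-1) = 144 + 20 = 164
Since discriminant = 164 > 0, there are two real roots.
x = (12 ± 2*sqrt(41)) / 10
Simplifying: x = (6 ± sqrt(41)) / 5
Numerically: x ≈ 2.4806 or x ≈ -0.0806

x = (6 + sqrt(41)) / 5 or x = (6 - sqrt(41)) / 5


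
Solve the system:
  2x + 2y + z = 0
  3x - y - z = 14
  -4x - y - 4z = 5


Using Cramer's rule. Expand each determinant along the first row.
D  = 2*[(-1)*(-4) - (-1)*(-1)] - 2*[3*(-4) - (-1)*(-4)] + 1*[3*(-1) - (-1)*(-4)]
  = 2*(3) - 2*(-16) + 1*(-7) = 31
Dx = 0*[(-1)*(-4) - (-1)*(-1)] - 2*[14*(-4) - (-1)*5] + 1*[14*(-1) - (-1)*5]
  = 0*(3) - 2*(-51) + 1*(-9) = 93
Dy = 2*[14*(-4) - (-1)*5] - 0*[3*(-4) - (-1)*(-4)] + 1*[3*5 - 14*(-4)]
  = 2*(-51) - 0*(-16) + 1*(71) = -31
Dz = 2*[(-1)*5 - 14*(-1)] - 2*[3*5 - 14*(-4)] + 0*[3*(-1) - (-1)*(-4)]
  = 2*(9) - 2*(71) + 0*(-7) = -124
x = Dx/D = 93/31 = 3, y = Dy/D = -31/31 = -1, z = Dz/D = -124/31 = -4
Check eq1: (2)(3) + (2)(-1) + (1)(-4) = 0 = 0 ✓
Check eq2: (3)(3) + (-1)(-1) + (-1)(-4) = 14 = 14 ✓
Check eq3: (-4)(3) + (-1)(-1) + (-4)(-4) = 5 = 5 ✓

x = 3, y = -1, z = -4


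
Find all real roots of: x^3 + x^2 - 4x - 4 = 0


Let p(x) = x^3 + x^2 - 4x - 4. By the rational root theorem (leading coefficient 1), any rational root is an integer divisor of 4: try ±1, ±2, ... in turn.
Test x = 1: value = -6 ≠ 0.
Test x = -1: value = 0 ✓, so (x + 1) is a factor.
Synthetic division by (x + 1): bring down 1; 1(-1) + 1 = 0; 0(-1) - 4 = -4; (-4)(-1) - 4 = 0 → quotient x^2 - 4, remainder 0.
Solve the quadratic x^2 - 4 = 0: discriminant = 0^2 - 4(1)(-4) = 0 + 16 = 16.
sqrt(16) = 4, so x = (0 ± 4)/2: x = 2 or x = -2.

x = -2, x = -1, x = 2


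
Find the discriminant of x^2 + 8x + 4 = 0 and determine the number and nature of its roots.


For ax^2 + bx + c = 0, discriminant D = b^2 - 4ac
Here a = 1, b = 8, c = 4
D = (8)^2 - 4(1)(4) = 64 - 16 = 48

D = 48 > 0 but not a perfect square
The equation has 2 distinct real irrational roots.

Discriminant = 48, 2 distinct real irrational roots
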